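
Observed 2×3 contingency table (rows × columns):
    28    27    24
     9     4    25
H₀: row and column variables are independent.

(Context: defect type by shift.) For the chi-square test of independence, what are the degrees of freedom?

df = (r−1)(c−1) = (2−1)·(3−1) = 2

degrees of freedom = 2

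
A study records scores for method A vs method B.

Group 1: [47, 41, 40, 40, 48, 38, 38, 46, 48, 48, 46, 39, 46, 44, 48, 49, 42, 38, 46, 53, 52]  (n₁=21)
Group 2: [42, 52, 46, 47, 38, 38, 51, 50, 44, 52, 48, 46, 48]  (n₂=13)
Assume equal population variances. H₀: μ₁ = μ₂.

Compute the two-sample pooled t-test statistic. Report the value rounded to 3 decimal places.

x̄₁=44.619, s₁=4.631, n₁=21
x̄₂=46.308, s₂=4.733, n₂=13
s_p² = [20·4.631² + 12·4.733²]/32 = 21.8038
SE = √(s_p²·(1/21+1/13)) = 1.6479
t = (44.619−46.308)/1.6479 = -1.0247
df = 32

test statistic = -1.025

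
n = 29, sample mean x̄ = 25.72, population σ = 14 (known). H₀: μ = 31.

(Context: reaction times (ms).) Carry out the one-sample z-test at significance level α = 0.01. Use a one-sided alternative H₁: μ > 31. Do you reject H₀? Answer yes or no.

SE = σ/√n = 14/√29 = 2.5997
z = (x̄−μ₀)/SE = (25.72−31)/2.5997 = -2.0310
p-value (one-sided, H₁ greater) = 0.97887
At α=0.01: p ≥ α → fail to reject H₀

reject H₀: no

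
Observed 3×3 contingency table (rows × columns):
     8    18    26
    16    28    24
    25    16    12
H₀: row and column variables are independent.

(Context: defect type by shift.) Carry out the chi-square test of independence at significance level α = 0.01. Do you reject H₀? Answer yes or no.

Row totals [52, 68, 53], col totals [49, 62, 62], n=173
χ² = (8−14.73)²/14.73 + (18−18.64)²/18.64 + (26−18.64)²/18.64 + (16−19.26)²/19.26 + (28−24.37)²/24.37 + (24−24.37)²/24.37 + (25−15.01)²/15.01 + (16−18.99)²/18.99 + (12−18.99)²/18.99 = 16.7972
df = 4
p-value (upper-tail) = 0.00212
At α=0.01: p < α → reject H₀

reject H₀: yes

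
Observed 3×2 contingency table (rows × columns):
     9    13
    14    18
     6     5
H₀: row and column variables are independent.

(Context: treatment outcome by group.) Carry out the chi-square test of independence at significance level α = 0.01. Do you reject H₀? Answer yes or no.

reject H₀: no

Row totals [22, 32, 11], col totals [29, 36], n=65
χ² = (9−9.82)²/9.82 + (13−12.18)²/12.18 + (14−14.28)²/14.28 + (18−17.72)²/17.72 + (6−4.91)²/4.91 + (5−6.09)²/6.09 = 0.5710
df = 2
p-value (upper-tail) = 0.75165
At α=0.01: p ≥ α → fail to reject H₀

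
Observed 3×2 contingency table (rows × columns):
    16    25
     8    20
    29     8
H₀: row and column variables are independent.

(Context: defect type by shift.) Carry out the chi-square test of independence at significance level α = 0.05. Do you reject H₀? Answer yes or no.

Row totals [41, 28, 37], col totals [53, 53], n=106
χ² = (16−20.50)²/20.50 + (25−20.50)²/20.50 + (8−14.00)²/14.00 + (20−14.00)²/14.00 + (29−18.50)²/18.50 + (8−18.50)²/18.50 = 19.0374
df = 2
p-value (upper-tail) = 0.00007
At α=0.05: p < α → reject H₀

reject H₀: yes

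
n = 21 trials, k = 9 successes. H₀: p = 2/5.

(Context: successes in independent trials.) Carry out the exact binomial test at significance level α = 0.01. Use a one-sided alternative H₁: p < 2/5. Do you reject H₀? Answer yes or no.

reject H₀: no

Exact binomial: n=21, k=9, p₀=2/5=0.4000
P(X≤9) from Σ C(n,i)·p₀^i·(1−p₀)^(n−i)
p-value (one-sided, H₁ less) = 0.69144
At α=0.01: p ≥ α → fail to reject H₀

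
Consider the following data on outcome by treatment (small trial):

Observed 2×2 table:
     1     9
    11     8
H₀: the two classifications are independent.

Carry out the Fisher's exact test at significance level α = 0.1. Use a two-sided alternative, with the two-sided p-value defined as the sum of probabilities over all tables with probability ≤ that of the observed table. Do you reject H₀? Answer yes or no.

Margins: r₁=10, r₂=19, c₁=12, c₂=17, n=29
p_obs = C(10,1)·C(19,11)/C(29,12); sum pmf over tables with pmf ≤ p_obs
p-value (two-sided) = 0.01909
At α=0.1: p < α → reject H₀

reject H₀: yes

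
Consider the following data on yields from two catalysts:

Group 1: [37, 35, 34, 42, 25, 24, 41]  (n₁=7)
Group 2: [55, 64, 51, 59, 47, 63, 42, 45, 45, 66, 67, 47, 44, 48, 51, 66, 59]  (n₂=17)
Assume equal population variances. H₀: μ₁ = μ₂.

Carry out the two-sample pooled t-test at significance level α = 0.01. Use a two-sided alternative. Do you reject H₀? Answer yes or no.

reject H₀: yes

x̄₁=34.000, s₁=7.118, n₁=7
x̄₂=54.059, s₂=8.828, n₂=17
s_p² = [6·7.118² + 16·8.828²]/22 = 70.4973
SE = √(s_p²·(1/7+1/17)) = 3.7707
t = (34.000−54.059)/3.7707 = -5.3197
df = 22
p-value (two-sided) = 0.00002
At α=0.01: p < α → reject H₀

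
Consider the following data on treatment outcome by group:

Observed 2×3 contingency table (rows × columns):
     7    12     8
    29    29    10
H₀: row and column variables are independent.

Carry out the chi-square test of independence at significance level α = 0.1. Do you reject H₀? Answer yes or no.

Row totals [27, 68], col totals [36, 41, 18], n=95
χ² = (7−10.23)²/10.23 + (12−11.65)²/11.65 + (8−5.12)²/5.12 + (29−25.77)²/25.77 + (29−29.35)²/29.35 + (10−12.88)²/12.88 = 3.7121
df = 2
p-value (upper-tail) = 0.15629
At α=0.1: p ≥ α → fail to reject H₀

reject H₀: no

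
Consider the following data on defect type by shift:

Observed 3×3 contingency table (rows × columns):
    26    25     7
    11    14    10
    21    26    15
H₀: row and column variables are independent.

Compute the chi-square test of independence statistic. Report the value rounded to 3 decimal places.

test statistic = 4.955

Row totals [58, 35, 62], col totals [58, 65, 32], n=155
χ² = (26−21.70)²/21.70 + (25−24.32)²/24.32 + (7−11.97)²/11.97 + (11−13.10)²/13.10 + (14−14.68)²/14.68 + (10−7.23)²/7.23 + (21−23.20)²/23.20 + (26−26.00)²/26.00 + (15−12.80)²/12.80 = 4.9547
df = 4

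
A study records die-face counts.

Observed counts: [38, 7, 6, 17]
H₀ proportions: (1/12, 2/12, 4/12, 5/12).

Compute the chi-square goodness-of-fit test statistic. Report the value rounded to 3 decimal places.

n = 68; E_i = n·p_i = [5.67, 11.33, 22.67, 28.33]
χ² = (38−5.67)²/5.67 + (7−11.33)²/11.33 + (6−22.67)²/22.67 + (17−28.33)²/28.33 = 202.9353
df = 3

test statistic = 202.935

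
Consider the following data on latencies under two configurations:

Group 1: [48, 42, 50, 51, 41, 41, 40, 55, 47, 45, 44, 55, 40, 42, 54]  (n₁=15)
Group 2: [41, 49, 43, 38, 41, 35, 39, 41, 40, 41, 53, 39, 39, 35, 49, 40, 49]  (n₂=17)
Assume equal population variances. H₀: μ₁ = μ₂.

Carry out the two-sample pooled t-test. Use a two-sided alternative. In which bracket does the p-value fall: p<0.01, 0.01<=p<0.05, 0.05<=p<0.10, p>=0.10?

x̄₁=46.333, s₁=5.538, n₁=15
x̄₂=41.882, s₂=5.134, n₂=17
s_p² = [14·5.538² + 16·5.134²]/30 = 28.3699
SE = √(s_p²·(1/15+1/17)) = 1.8868
t = (46.333−41.882)/1.8868 = 2.3590
df = 30
p-value (two-sided) = 0.02503
→ bracket: 0.01<=p<0.05

p-value bracket: 0.01<=p<0.05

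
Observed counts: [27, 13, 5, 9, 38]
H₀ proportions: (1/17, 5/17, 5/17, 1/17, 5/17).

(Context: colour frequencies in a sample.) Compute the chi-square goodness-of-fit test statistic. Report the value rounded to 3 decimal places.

test statistic = 118.209

n = 92; E_i = n·p_i = [5.41, 27.06, 27.06, 5.41, 27.06]
χ² = (27−5.41)²/5.41 + (13−27.06)²/27.06 + (5−27.06)²/27.06 + (9−5.41)²/5.41 + (38−27.06)²/27.06 = 118.2087
df = 4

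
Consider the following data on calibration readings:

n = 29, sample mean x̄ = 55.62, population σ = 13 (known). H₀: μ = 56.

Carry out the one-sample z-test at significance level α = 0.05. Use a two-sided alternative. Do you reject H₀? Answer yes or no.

SE = σ/√n = 13/√29 = 2.4140
z = (x̄−μ₀)/SE = (55.62−56)/2.4140 = -0.1574
p-value (two-sided) = 0.87492
At α=0.05: p ≥ α → fail to reject H₀

reject H₀: no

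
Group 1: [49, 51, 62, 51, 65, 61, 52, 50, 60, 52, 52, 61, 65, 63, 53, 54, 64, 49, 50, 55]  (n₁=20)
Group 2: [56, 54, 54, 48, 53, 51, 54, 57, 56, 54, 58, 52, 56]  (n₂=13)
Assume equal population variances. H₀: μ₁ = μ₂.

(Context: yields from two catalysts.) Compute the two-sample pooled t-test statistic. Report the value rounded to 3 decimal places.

x̄₁=55.950, s₁=5.889, n₁=20
x̄₂=54.077, s₂=2.691, n₂=13
s_p² = [19·5.889² + 12·2.691²]/31 = 24.0604
SE = √(s_p²·(1/20+1/13)) = 1.7475
t = (55.950−54.077)/1.7475 = 1.0718
df = 31

test statistic = 1.072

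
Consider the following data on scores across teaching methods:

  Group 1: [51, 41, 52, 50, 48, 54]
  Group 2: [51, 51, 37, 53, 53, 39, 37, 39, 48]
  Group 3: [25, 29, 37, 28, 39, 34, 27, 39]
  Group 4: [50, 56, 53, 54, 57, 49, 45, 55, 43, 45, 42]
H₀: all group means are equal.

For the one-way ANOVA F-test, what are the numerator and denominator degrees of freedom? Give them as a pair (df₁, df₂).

degrees of freedom = [3, 30]

k = 4 groups, N = 34 total
df = (k−1, N−k) = (4−1, 34−4) = (3, 30)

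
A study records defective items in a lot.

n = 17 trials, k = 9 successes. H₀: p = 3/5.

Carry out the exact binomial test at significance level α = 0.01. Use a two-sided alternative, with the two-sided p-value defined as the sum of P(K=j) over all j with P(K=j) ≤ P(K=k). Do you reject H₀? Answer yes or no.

reject H₀: no

Exact binomial: n=17, k=9, p₀=3/5=0.6000
P(X=j) = C(n,j)·p₀^j·(1−p₀)^(n−j); p = Σ P(X=j) over j with P(X=j) ≤ P(X=9)
p-value (two-sided) = 0.62342
At α=0.01: p ≥ α → fail to reject H₀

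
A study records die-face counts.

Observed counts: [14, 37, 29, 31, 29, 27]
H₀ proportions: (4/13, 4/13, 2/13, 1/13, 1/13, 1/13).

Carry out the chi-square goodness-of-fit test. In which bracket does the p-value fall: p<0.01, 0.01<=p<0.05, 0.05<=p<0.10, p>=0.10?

n = 167; E_i = n·p_i = [51.38, 51.38, 25.69, 12.85, 12.85, 12.85]
χ² = (14−51.38)²/51.38 + (37−51.38)²/51.38 + (29−25.69)²/25.69 + (31−12.85)²/12.85 + (29−12.85)²/12.85 + (27−12.85)²/12.85 = 93.2141
df = 5
p-value (upper-tail) = 0.00000
→ bracket: p<0.01

p-value bracket: p<0.01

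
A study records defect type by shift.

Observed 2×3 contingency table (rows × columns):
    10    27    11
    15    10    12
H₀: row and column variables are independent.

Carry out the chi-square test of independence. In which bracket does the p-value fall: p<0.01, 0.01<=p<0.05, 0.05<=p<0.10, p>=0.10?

p-value bracket: 0.01<=p<0.05

Row totals [48, 37], col totals [25, 37, 23], n=85
χ² = (10−14.12)²/14.12 + (27−20.89)²/20.89 + (11−12.99)²/12.99 + (15−10.88)²/10.88 + (10−16.11)²/16.11 + (12−10.01)²/10.01 = 7.5573
df = 2
p-value (upper-tail) = 0.02285
→ bracket: 0.01<=p<0.05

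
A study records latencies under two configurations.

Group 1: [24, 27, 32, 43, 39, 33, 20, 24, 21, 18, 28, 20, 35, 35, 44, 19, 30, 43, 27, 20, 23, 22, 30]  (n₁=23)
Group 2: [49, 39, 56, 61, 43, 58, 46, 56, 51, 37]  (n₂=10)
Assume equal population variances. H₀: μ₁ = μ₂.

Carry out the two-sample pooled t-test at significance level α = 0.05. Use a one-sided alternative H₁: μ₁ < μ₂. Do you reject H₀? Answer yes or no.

x̄₁=28.565, s₁=8.212, n₁=23
x̄₂=49.600, s₂=8.249, n₂=10
s_p² = [22·8.212² + 9·8.249²]/31 = 67.6146
SE = √(s_p²·(1/23+1/10)) = 3.1147
t = (28.565−49.600)/3.1147 = -6.7534
df = 31
p-value (one-sided, H₁ less) = 0.00000
At α=0.05: p < α → reject H₀

reject H₀: yes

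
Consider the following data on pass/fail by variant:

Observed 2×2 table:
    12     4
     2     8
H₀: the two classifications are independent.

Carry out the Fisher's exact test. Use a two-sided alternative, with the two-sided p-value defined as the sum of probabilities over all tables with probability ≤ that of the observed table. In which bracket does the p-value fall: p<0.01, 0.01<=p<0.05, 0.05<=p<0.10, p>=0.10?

Margins: r₁=16, r₂=10, c₁=14, c₂=12, n=26
p_obs = C(16,12)·C(10,2)/C(26,14); sum pmf over tables with pmf ≤ p_obs
p-value (two-sided) = 0.01378
→ bracket: 0.01<=p<0.05

p-value bracket: 0.01<=p<0.05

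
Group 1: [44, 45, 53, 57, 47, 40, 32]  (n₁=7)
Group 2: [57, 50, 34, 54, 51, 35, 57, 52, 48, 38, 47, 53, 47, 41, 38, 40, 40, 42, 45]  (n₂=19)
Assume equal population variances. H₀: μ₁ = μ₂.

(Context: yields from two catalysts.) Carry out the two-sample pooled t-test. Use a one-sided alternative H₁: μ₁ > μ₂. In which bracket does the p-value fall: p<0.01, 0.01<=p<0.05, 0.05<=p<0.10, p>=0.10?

x̄₁=45.429, s₁=8.223, n₁=7
x̄₂=45.737, s₂=7.241, n₂=19
s_p² = [6·8.223² + 18·7.241²]/24 = 56.2249
SE = √(s_p²·(1/7+1/19)) = 3.3153
t = (45.429−45.737)/3.3153 = -0.0930
df = 24
p-value (one-sided, H₁ greater) = 0.53666
→ bracket: p>=0.10

p-value bracket: p>=0.10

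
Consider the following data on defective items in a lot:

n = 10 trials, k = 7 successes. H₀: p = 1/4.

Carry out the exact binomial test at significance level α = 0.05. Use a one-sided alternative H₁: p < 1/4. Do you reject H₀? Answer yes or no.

reject H₀: no

Exact binomial: n=10, k=7, p₀=1/4=0.2500
P(X≤7) from Σ C(n,i)·p₀^i·(1−p₀)^(n−i)
p-value (one-sided, H₁ less) = 0.99958
At α=0.05: p ≥ α → fail to reject H₀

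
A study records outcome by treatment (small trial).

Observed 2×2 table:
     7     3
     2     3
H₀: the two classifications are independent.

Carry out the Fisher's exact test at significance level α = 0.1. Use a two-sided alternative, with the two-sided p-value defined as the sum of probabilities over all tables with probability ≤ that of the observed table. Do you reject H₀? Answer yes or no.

reject H₀: no

Margins: r₁=10, r₂=5, c₁=9, c₂=6, n=15
p_obs = C(10,7)·C(5,2)/C(15,9); sum pmf over tables with pmf ≤ p_obs
p-value (two-sided) = 0.32867
At α=0.1: p ≥ α → fail to reject H₀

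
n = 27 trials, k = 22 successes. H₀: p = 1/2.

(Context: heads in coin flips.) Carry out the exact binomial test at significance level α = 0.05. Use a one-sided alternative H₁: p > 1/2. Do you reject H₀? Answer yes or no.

reject H₀: yes

Exact binomial: n=27, k=22, p₀=1/2=0.5000
P(X≥22) from Σ C(n,i)·p₀^i·(1−p₀)^(n−i)
p-value (one-sided, H₁ greater) = 0.00076
At α=0.05: p < α → reject H₀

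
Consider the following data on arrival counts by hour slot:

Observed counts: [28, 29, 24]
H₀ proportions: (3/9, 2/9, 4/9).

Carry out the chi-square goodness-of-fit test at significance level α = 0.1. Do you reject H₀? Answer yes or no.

n = 81; E_i = n·p_i = [27.00, 18.00, 36.00]
χ² = (28−27.00)²/27.00 + (29−18.00)²/18.00 + (24−36.00)²/36.00 = 10.7593
df = 2
p-value (upper-tail) = 0.00461
At α=0.1: p < α → reject H₀

reject H₀: yes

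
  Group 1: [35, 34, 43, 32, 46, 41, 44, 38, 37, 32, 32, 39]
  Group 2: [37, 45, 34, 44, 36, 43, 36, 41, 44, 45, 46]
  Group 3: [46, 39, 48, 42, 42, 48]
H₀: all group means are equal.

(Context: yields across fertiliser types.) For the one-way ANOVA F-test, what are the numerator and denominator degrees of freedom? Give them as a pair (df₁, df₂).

k = 3 groups, N = 29 total
df = (k−1, N−k) = (3−1, 29−3) = (2, 26)

degrees of freedom = [2, 26]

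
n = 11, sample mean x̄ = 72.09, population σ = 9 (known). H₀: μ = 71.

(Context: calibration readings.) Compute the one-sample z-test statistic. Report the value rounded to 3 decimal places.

SE = σ/√n = 9/√11 = 2.7136
z = (x̄−μ₀)/SE = (72.09−71)/2.7136 = 0.4017

test statistic = 0.402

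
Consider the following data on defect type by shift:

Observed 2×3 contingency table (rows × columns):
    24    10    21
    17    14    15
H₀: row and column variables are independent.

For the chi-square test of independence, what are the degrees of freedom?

degrees of freedom = 2

df = (r−1)(c−1) = (2−1)·(3−1) = 2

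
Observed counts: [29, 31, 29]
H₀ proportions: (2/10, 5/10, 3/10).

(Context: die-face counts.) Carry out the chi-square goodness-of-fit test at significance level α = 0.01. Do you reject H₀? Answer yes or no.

reject H₀: yes

n = 89; E_i = n·p_i = [17.80, 44.50, 26.70]
χ² = (29−17.80)²/17.80 + (31−44.50)²/44.50 + (29−26.70)²/26.70 = 11.3408
df = 2
p-value (upper-tail) = 0.00345
At α=0.01: p < α → reject H₀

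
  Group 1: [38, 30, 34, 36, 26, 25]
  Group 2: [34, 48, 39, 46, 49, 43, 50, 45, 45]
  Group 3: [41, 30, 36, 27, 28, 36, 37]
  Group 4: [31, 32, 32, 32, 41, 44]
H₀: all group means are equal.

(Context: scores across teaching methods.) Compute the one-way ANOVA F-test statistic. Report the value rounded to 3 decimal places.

Group means [31.50, 44.33, 33.57, 35.33], grand mean 36.964
SSB = Σnᵢ(x̄ᵢ−x̄)² = 764.417; SSW = ΣΣ(x−x̄ᵢ)² = 676.548
MSB = 764.417/3 = 254.8056; MSW = 676.548/24 = 28.1895
F = MSB/MSW = 9.0390
df = (3, 24)

test statistic = 9.039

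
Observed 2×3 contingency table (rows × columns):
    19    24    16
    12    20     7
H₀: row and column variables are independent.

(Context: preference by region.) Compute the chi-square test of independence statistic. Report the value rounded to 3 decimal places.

test statistic = 1.445

Row totals [59, 39], col totals [31, 44, 23], n=98
χ² = (19−18.66)²/18.66 + (24−26.49)²/26.49 + (16−13.85)²/13.85 + (12−12.34)²/12.34 + (20−17.51)²/17.51 + (7−9.15)²/9.15 = 1.4446
df = 2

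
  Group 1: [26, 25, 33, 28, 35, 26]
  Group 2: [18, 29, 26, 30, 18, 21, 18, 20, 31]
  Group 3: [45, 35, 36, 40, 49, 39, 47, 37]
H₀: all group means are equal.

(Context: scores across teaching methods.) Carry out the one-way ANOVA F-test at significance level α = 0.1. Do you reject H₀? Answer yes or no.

reject H₀: yes

Group means [28.83, 23.44, 41.00], grand mean 30.957
SSB = Σnᵢ(x̄ᵢ−x̄)² = 1341.901; SSW = ΣΣ(x−x̄ᵢ)² = 529.056
MSB = 1341.901/2 = 670.9505; MSW = 529.056/20 = 26.4528
F = MSB/MSW = 25.3641
df = (2, 20)
p-value (upper-tail) = 0.00000
At α=0.1: p < α → reject H₀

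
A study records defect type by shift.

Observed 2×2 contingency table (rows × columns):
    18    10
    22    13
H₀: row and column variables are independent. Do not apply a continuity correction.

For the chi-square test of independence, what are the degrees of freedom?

degrees of freedom = 1

df = (r−1)(c−1) = (2−1)·(2−1) = 1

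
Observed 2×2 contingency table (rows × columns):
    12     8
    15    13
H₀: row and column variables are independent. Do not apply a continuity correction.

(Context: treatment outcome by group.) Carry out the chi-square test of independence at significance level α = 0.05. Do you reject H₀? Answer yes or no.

reject H₀: no

Row totals [20, 28], col totals [27, 21], n=48
χ² = (12−11.25)²/11.25 + (8−8.75)²/8.75 + (15−15.75)²/15.75 + (13−12.25)²/12.25 = 0.1959
df = 1
p-value (upper-tail) = 0.65804
At α=0.05: p ≥ α → fail to reject H₀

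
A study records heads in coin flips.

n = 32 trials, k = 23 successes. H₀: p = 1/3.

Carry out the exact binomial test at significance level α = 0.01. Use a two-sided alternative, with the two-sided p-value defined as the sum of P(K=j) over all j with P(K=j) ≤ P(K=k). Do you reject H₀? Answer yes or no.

Exact binomial: n=32, k=23, p₀=1/3=0.3333
P(X=j) = C(n,j)·p₀^j·(1−p₀)^(n−j); p = Σ P(X=j) over j with P(X=j) ≤ P(X=23)
p-value (two-sided) = 0.00001
At α=0.01: p < α → reject H₀

reject H₀: yes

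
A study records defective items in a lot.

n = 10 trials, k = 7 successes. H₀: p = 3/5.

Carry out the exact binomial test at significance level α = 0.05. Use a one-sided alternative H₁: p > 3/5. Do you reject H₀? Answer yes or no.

reject H₀: no

Exact binomial: n=10, k=7, p₀=3/5=0.6000
P(X≥7) from Σ C(n,i)·p₀^i·(1−p₀)^(n−i)
p-value (one-sided, H₁ greater) = 0.38228
At α=0.05: p ≥ α → fail to reject H₀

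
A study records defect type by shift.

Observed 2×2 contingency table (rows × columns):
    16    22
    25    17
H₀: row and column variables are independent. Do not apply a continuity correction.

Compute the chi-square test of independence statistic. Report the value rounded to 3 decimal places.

test statistic = 2.423

Row totals [38, 42], col totals [41, 39], n=80
χ² = (16−19.48)²/19.48 + (22−18.52)²/18.52 + (25−21.52)²/21.52 + (17−20.48)²/20.48 = 2.4227
df = 1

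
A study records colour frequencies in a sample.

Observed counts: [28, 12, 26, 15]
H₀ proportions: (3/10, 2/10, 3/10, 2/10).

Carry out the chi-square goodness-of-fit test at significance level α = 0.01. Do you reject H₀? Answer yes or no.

reject H₀: no

n = 81; E_i = n·p_i = [24.30, 16.20, 24.30, 16.20]
χ² = (28−24.30)²/24.30 + (12−16.20)²/16.20 + (26−24.30)²/24.30 + (15−16.20)²/16.20 = 1.8601
df = 3
p-value (upper-tail) = 0.60195
At α=0.01: p ≥ α → fail to reject H₀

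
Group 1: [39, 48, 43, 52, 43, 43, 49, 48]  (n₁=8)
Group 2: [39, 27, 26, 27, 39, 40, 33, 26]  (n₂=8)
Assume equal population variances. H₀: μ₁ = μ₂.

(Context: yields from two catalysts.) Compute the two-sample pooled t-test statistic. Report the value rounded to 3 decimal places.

x̄₁=45.625, s₁=4.274, n₁=8
x̄₂=32.125, s₂=6.379, n₂=8
s_p² = [7·4.274² + 7·6.379²]/14 = 29.4821
SE = √(s_p²·(1/8+1/8)) = 2.7149
t = (45.625−32.125)/2.7149 = 4.9726
df = 14

test statistic = 4.973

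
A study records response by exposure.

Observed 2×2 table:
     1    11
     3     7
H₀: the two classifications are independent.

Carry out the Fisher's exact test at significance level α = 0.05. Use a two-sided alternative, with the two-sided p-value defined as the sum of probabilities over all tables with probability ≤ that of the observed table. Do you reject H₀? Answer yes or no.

reject H₀: no

Margins: r₁=12, r₂=10, c₁=4, c₂=18, n=22
p_obs = C(12,1)·C(10,3)/C(22,4); sum pmf over tables with pmf ≤ p_obs
p-value (two-sided) = 0.29323
At α=0.05: p ≥ α → fail to reject H₀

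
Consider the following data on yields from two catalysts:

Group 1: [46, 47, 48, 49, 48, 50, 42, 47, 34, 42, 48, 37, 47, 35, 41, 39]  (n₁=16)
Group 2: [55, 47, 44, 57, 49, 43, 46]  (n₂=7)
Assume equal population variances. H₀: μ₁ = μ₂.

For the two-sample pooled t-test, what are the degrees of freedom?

df = n₁ + n₂ − 2 = 16 + 7 − 2 = 21

degrees of freedom = 21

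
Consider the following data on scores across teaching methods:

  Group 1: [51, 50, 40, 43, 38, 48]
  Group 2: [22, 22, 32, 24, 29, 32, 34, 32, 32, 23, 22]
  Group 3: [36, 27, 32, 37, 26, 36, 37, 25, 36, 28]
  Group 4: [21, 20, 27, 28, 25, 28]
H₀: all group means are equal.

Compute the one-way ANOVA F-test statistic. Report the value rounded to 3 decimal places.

test statistic = 21.593

Group means [45.00, 27.64, 32.00, 24.83], grand mean 31.606
SSB = Σnᵢ(x̄ᵢ−x̄)² = 1526.500; SSW = ΣΣ(x−x̄ᵢ)² = 683.379
MSB = 1526.500/3 = 508.8333; MSW = 683.379/29 = 23.5648
F = MSB/MSW = 21.5930
df = (3, 29)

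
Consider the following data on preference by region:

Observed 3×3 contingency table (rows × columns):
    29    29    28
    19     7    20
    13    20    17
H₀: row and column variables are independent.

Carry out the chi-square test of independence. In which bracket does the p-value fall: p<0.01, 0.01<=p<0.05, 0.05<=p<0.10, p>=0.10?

Row totals [86, 46, 50], col totals [61, 56, 65], n=182
χ² = (29−28.82)²/28.82 + (29−26.46)²/26.46 + (28−30.71)²/30.71 + (19−15.42)²/15.42 + (7−14.15)²/14.15 + (20−16.43)²/16.43 + (13−16.76)²/16.76 + (20−15.38)²/15.38 + (17−17.86)²/17.86 = 7.9777
df = 4
p-value (upper-tail) = 0.09240
→ bracket: 0.05<=p<0.10

p-value bracket: 0.05<=p<0.10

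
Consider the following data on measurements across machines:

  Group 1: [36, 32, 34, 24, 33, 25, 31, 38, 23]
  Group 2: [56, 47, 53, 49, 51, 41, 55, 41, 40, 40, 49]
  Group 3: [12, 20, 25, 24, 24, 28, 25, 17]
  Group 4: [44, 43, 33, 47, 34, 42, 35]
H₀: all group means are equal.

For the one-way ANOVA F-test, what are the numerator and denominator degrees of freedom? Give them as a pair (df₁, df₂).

degrees of freedom = [3, 31]

k = 4 groups, N = 35 total
df = (k−1, N−k) = (4−1, 35−4) = (3, 31)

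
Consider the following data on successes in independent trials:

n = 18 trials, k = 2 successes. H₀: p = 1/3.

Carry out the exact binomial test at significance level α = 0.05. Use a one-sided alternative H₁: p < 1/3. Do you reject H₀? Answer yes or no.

reject H₀: yes

Exact binomial: n=18, k=2, p₀=1/3=0.3333
P(X≤2) from Σ C(n,i)·p₀^i·(1−p₀)^(n−i)
p-value (one-sided, H₁ less) = 0.03265
At α=0.05: p < α → reject H₀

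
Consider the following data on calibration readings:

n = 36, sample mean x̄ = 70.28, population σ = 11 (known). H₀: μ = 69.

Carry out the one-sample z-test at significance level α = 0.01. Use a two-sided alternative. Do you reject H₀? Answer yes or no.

SE = σ/√n = 11/√36 = 1.8333
z = (x̄−μ₀)/SE = (70.28−69)/1.8333 = 0.6982
p-value (two-sided) = 0.48506
At α=0.01: p ≥ α → fail to reject H₀

reject H₀: no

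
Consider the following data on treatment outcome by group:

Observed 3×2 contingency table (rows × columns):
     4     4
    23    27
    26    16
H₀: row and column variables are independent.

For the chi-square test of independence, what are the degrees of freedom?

df = (r−1)(c−1) = (3−1)·(2−1) = 2

degrees of freedom = 2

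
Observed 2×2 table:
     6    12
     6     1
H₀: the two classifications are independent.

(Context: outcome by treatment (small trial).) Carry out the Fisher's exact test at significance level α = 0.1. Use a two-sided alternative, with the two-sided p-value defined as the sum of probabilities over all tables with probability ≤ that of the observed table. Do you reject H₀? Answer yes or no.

reject H₀: yes

Margins: r₁=18, r₂=7, c₁=12, c₂=13, n=25
p_obs = C(18,6)·C(7,6)/C(25,12); sum pmf over tables with pmf ≤ p_obs
p-value (two-sided) = 0.03021
At α=0.1: p < α → reject H₀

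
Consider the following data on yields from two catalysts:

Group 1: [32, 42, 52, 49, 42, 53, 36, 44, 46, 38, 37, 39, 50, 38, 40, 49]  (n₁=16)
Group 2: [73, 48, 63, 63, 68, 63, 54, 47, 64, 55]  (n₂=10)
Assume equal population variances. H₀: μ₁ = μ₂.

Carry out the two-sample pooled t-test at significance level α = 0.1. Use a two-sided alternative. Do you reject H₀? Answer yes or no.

reject H₀: yes

x̄₁=42.938, s₁=6.298, n₁=16
x̄₂=59.800, s₂=8.496, n₂=10
s_p² = [15·6.298² + 9·8.496²]/24 = 51.8557
SE = √(s_p²·(1/16+1/10)) = 2.9029
t = (42.938−59.800)/2.9029 = -5.8089
df = 24
p-value (two-sided) = 0.00001
At α=0.1: p < α → reject H₀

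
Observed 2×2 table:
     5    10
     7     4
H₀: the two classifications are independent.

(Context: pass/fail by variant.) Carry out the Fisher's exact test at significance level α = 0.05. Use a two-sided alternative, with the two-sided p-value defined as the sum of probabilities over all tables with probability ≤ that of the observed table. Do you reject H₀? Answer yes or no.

Margins: r₁=15, r₂=11, c₁=12, c₂=14, n=26
p_obs = C(15,5)·C(11,7)/C(26,12); sum pmf over tables with pmf ≤ p_obs
p-value (two-sided) = 0.23286
At α=0.05: p ≥ α → fail to reject H₀

reject H₀: no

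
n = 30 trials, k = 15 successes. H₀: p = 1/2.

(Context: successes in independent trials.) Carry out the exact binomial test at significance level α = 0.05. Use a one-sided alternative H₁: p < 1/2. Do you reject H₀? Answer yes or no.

reject H₀: no

Exact binomial: n=30, k=15, p₀=1/2=0.5000
P(X≤15) from Σ C(n,i)·p₀^i·(1−p₀)^(n−i)
p-value (one-sided, H₁ less) = 0.57223
At α=0.05: p ≥ α → fail to reject H₀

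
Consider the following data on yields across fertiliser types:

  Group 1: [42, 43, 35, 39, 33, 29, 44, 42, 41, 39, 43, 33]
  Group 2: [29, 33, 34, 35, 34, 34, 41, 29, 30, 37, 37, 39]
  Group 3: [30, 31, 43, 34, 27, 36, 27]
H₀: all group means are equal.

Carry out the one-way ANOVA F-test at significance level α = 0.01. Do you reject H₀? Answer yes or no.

reject H₀: no

Group means [38.58, 34.33, 32.57], grand mean 35.581
SSB = Σnᵢ(x̄ᵢ−x̄)² = 190.251; SSW = ΣΣ(x−x̄ᵢ)² = 617.298
MSB = 190.251/2 = 95.1254; MSW = 617.298/28 = 22.0463
F = MSB/MSW = 4.3148
df = (2, 28)
p-value (upper-tail) = 0.02326
At α=0.01: p ≥ α → fail to reject H₀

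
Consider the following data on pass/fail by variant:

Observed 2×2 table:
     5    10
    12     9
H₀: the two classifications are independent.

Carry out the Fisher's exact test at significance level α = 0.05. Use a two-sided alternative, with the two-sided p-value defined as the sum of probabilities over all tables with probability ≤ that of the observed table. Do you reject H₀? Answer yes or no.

reject H₀: no

Margins: r₁=15, r₂=21, c₁=17, c₂=19, n=36
p_obs = C(15,5)·C(21,12)/C(36,17); sum pmf over tables with pmf ≤ p_obs
p-value (two-sided) = 0.19221
At α=0.05: p ≥ α → fail to reject H₀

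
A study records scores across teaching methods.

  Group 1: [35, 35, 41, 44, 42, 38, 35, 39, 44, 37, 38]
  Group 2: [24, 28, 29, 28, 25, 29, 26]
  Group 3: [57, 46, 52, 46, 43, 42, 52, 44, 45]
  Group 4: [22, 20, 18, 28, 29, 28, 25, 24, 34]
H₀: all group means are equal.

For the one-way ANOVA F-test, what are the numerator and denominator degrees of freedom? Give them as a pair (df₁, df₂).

k = 4 groups, N = 36 total
df = (k−1, N−k) = (4−1, 36−4) = (3, 32)

degrees of freedom = [3, 32]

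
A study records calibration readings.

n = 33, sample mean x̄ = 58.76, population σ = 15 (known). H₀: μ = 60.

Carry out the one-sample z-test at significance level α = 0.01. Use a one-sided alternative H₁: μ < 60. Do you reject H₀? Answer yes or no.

reject H₀: no

SE = σ/√n = 15/√33 = 2.6112
z = (x̄−μ₀)/SE = (58.76−60)/2.6112 = -0.4749
p-value (one-sided, H₁ less) = 0.31743
At α=0.01: p ≥ α → fail to reject H₀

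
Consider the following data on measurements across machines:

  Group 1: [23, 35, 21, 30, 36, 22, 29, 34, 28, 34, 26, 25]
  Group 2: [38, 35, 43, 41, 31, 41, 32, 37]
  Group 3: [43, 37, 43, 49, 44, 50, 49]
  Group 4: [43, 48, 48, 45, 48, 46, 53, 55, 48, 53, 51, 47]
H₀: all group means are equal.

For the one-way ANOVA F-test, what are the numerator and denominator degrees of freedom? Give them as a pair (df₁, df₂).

k = 4 groups, N = 39 total
df = (k−1, N−k) = (4−1, 39−4) = (3, 35)

degrees of freedom = [3, 35]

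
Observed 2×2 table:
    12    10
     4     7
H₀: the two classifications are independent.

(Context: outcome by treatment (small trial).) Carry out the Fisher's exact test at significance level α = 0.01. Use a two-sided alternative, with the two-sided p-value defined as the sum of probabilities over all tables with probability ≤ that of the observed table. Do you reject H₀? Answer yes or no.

Margins: r₁=22, r₂=11, c₁=16, c₂=17, n=33
p_obs = C(22,12)·C(11,4)/C(33,16); sum pmf over tables with pmf ≤ p_obs
p-value (two-sided) = 0.46464
At α=0.01: p ≥ α → fail to reject H₀

reject H₀: no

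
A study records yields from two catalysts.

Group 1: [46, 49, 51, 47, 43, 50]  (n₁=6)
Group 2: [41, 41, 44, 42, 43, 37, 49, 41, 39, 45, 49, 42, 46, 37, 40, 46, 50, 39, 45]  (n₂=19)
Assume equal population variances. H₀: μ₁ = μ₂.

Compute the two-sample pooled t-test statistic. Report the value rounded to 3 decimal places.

test statistic = 2.709

x̄₁=47.667, s₁=2.944, n₁=6
x̄₂=42.947, s₂=3.908, n₂=19
s_p² = [5·2.944² + 18·3.908²]/23 = 13.8383
SE = √(s_p²·(1/6+1/19)) = 1.7420
t = (47.667−42.947)/1.7420 = 2.7091
df = 23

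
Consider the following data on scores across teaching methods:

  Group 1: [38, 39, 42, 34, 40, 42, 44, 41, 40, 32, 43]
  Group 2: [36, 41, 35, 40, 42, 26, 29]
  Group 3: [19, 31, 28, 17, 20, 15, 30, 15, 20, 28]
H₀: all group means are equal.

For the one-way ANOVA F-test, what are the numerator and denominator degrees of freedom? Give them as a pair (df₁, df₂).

k = 3 groups, N = 28 total
df = (k−1, N−k) = (3−1, 28−3) = (2, 25)

degrees of freedom = [2, 25]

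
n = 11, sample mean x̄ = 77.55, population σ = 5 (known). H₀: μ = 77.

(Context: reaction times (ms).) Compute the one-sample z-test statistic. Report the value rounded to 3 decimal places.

SE = σ/√n = 5/√11 = 1.5076
z = (x̄−μ₀)/SE = (77.55−77)/1.5076 = 0.3648

test statistic = 0.365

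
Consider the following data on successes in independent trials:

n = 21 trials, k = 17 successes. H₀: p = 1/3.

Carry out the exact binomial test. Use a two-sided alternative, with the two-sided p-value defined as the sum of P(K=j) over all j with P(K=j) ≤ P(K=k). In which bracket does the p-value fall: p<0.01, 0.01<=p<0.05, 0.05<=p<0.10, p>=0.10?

p-value bracket: p<0.01

Exact binomial: n=21, k=17, p₀=1/3=0.3333
P(X=j) = C(n,j)·p₀^j·(1−p₀)^(n−j); p = Σ P(X=j) over j with P(X=j) ≤ P(X=17)
p-value (two-sided) = 0.00001
→ bracket: p<0.01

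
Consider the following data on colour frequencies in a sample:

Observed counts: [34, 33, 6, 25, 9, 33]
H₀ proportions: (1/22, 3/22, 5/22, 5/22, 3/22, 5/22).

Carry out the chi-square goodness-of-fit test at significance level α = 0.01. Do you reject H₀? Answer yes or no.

n = 140; E_i = n·p_i = [6.36, 19.09, 31.82, 31.82, 19.09, 31.82]
χ² = (34−6.36)²/6.36 + (33−19.09)²/19.09 + (6−31.82)²/31.82 + (25−31.82)²/31.82 + (9−19.09)²/19.09 + (33−31.82)²/31.82 = 157.9429
df = 5
p-value (upper-tail) = 0.00000
At α=0.01: p < α → reject H₀

reject H₀: yes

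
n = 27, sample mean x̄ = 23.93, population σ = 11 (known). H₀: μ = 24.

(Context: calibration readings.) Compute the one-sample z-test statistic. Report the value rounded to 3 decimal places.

SE = σ/√n = 11/√27 = 2.1170
z = (x̄−μ₀)/SE = (23.93−24)/2.1170 = -0.0331

test statistic = -0.033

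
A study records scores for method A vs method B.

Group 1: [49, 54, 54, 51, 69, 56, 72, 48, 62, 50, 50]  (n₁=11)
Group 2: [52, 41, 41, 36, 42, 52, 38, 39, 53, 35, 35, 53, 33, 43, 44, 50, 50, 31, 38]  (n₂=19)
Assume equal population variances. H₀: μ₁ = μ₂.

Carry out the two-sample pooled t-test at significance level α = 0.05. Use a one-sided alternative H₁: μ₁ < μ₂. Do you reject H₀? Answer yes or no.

reject H₀: no

x̄₁=55.909, s₁=8.240, n₁=11
x̄₂=42.421, s₂=7.267, n₂=19
s_p² = [10·8.240² + 18·7.267²]/28 = 58.1979
SE = √(s_p²·(1/11+1/19)) = 2.8903
t = (55.909−42.421)/2.8903 = 4.6667
df = 28
p-value (one-sided, H₁ less) = 0.99997
At α=0.05: p ≥ α → fail to reject H₀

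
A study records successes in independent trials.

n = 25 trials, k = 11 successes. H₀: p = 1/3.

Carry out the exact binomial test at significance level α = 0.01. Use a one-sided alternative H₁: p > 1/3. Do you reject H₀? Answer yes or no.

reject H₀: no

Exact binomial: n=25, k=11, p₀=1/3=0.3333
P(X≥11) from Σ C(n,i)·p₀^i·(1−p₀)^(n−i)
p-value (one-sided, H₁ greater) = 0.17799
At α=0.01: p ≥ α → fail to reject H₀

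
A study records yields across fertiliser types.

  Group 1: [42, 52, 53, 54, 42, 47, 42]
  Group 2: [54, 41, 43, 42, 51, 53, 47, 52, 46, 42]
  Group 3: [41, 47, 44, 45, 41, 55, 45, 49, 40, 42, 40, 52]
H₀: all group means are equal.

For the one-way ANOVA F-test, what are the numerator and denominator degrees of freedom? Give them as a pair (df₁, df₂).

k = 3 groups, N = 29 total
df = (k−1, N−k) = (3−1, 29−3) = (2, 26)

degrees of freedom = [2, 26]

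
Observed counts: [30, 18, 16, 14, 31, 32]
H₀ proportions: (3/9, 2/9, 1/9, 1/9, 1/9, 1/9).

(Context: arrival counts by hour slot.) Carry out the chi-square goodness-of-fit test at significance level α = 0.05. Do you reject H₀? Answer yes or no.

reject H₀: yes

n = 141; E_i = n·p_i = [47.00, 31.33, 15.67, 15.67, 15.67, 15.67]
χ² = (30−47.00)²/47.00 + (18−31.33)²/31.33 + (16−15.67)²/15.67 + (14−15.67)²/15.67 + (31−15.67)²/15.67 + (32−15.67)²/15.67 = 44.0426
df = 5
p-value (upper-tail) = 0.00000
At α=0.05: p < α → reject H₀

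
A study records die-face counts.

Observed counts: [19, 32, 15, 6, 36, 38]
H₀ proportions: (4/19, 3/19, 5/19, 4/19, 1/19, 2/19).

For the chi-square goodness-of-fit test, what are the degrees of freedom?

df = k − 1 = 6 − 1 = 5

degrees of freedom = 5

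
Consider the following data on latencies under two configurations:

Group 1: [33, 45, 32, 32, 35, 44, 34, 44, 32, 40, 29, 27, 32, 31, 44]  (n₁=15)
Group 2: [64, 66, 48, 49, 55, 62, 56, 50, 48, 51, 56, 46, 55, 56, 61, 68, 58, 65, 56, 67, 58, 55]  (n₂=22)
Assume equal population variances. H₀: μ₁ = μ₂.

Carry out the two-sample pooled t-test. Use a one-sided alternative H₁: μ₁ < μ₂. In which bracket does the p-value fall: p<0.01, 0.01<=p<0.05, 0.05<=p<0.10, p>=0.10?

x̄₁=35.600, s₁=6.092, n₁=15
x̄₂=56.818, s₂=6.566, n₂=22
s_p² = [14·6.092² + 21·6.566²]/35 = 40.7106
SE = √(s_p²·(1/15+1/22)) = 2.1365
t = (35.600−56.818)/2.1365 = -9.9314
df = 35
p-value (one-sided, H₁ less) = 0.00000
→ bracket: p<0.01

p-value bracket: p<0.01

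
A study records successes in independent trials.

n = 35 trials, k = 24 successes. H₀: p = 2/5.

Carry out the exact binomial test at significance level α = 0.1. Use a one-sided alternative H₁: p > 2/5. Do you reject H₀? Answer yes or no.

reject H₀: yes

Exact binomial: n=35, k=24, p₀=2/5=0.4000
P(X≥24) from Σ C(n,i)·p₀^i·(1−p₀)^(n−i)
p-value (one-sided, H₁ greater) = 0.00059
At α=0.1: p < α → reject H₀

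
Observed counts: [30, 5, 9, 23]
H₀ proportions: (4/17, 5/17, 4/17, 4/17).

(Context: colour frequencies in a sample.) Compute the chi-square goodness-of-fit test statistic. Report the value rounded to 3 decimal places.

n = 67; E_i = n·p_i = [15.76, 19.71, 15.76, 15.76]
χ² = (30−15.76)²/15.76 + (5−19.71)²/19.71 + (9−15.76)²/15.76 + (23−15.76)²/15.76 = 30.0522
df = 3

test statistic = 30.052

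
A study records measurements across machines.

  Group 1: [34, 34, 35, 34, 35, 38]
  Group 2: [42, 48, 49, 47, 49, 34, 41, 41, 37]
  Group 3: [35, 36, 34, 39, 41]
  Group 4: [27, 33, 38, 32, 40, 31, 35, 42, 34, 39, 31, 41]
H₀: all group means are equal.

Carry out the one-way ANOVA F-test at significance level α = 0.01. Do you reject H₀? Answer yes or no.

Group means [35.00, 43.11, 37.00, 35.25], grand mean 37.688
SSB = Σnᵢ(x̄ᵢ−x̄)² = 381.736; SSW = ΣΣ(x−x̄ᵢ)² = 529.139
MSB = 381.736/3 = 127.2454; MSW = 529.139/28 = 18.8978
F = MSB/MSW = 6.7333
df = (3, 28)
p-value (upper-tail) = 0.00146
At α=0.01: p < α → reject H₀

reject H₀: yes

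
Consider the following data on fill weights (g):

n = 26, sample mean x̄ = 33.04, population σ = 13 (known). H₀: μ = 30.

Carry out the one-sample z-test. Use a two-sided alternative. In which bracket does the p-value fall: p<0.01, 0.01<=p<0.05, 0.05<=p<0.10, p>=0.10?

p-value bracket: p>=0.10

SE = σ/√n = 13/√26 = 2.5495
z = (x̄−μ₀)/SE = (33.04−30)/2.5495 = 1.1924
p-value (two-sided) = 0.23311
→ bracket: p>=0.10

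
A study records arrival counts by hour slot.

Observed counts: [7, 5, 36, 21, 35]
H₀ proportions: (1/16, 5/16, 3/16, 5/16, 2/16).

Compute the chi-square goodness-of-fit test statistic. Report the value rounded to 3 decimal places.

test statistic = 78.569

n = 104; E_i = n·p_i = [6.50, 32.50, 19.50, 32.50, 13.00]
χ² = (7−6.50)²/6.50 + (5−32.50)²/32.50 + (36−19.50)²/19.50 + (21−32.50)²/32.50 + (35−13.00)²/13.00 = 78.5692
df = 4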